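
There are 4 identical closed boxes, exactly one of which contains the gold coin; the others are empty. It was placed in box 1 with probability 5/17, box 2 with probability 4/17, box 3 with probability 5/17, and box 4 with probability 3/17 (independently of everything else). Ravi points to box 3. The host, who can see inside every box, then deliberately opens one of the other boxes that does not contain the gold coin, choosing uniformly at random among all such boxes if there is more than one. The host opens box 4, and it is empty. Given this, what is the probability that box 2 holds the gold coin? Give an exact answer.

Apply Bayes' rule, conditioning on where the gold coin actually is.
If it is in box 1 (prior 5/17): the host has 2 equally likely choices, so probability 1/2; weight (5/17)·(1/2) = 5/34.
If it is in box 2 (prior 4/17): the host has 2 equally likely choices, so probability 1/2; weight (4/17)·(1/2) = 2/17.
If it is in box 3 (prior 5/17): the host has 3 equally likely choices, so probability 1/3; weight (5/17)·(1/3) = 5/51.
If it is in box 4 (prior 3/17): the host opened box 4, so this case is ruled out; weight (3/17)·0 = 0.
The weights sum to 37/102.
So P(the gold coin in box 2 | the host opened box 4) = (2/17) / (37/102) = 12/37.

12/37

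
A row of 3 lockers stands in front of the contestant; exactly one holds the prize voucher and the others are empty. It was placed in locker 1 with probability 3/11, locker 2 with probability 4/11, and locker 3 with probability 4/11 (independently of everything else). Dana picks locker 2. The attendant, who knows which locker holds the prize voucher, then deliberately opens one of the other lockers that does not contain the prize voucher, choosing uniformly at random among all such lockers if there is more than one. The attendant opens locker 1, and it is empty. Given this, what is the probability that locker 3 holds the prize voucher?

2/3

Condition on the true location of the prize voucher.
If it is in locker 1 (prior 3/11): the attendant opened locker 1, so this case is ruled out; weight (3/11)·0 = 0.
If it is in locker 2 (prior 4/11): the attendant has 2 equally likely choices, so probability 1/2; weight (4/11)·(1/2) = 2/11.
If it is in locker 3 (prior 4/11): the attendant has no choice, probability 1; weight (4/11)·1 = 4/11.
The weights sum to 6/11.
So P(the prize voucher in locker 3 | the attendant opened locker 1) = (4/11) / (6/11) = 2/3.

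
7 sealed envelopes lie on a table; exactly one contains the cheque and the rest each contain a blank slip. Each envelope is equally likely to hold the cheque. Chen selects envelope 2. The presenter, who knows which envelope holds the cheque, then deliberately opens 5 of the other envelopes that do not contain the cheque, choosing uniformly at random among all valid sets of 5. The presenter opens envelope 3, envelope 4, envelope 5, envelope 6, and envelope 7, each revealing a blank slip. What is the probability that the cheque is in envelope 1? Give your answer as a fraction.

Consider each possible location of the cheque in turn.
If it is in envelope 1 (prior 1/7): the presenter has no choice, probability 1; weight (1/7)·1 = 1/7.
If it is in envelope 2 (prior 1/7): the presenter has 6 equally likely choices, so probability 1/6; weight (1/7)·(1/6) = 1/42.
If it is in any of envelopes 3, 4, 5, 6, and 7 (prior 1/7 each): that envelope was opened and seen not to hold the prize — ruled out; weight (1/7)·0 = 0 each.
The weights sum to 1/6.
So P(the cheque in envelope 1 | the presenter opened envelope 3, envelope 4, envelope 5, envelope 6, and envelope 7) = (1/7) / (1/6) = 6/7.

6/7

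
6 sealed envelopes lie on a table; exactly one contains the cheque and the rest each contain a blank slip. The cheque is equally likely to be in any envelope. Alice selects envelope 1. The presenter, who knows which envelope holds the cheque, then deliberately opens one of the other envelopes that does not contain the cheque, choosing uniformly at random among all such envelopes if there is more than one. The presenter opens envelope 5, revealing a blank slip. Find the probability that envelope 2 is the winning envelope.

Consider each possible location of the cheque in turn.
If it is in envelope 1 (prior 1/6): the presenter has 5 equally likely choices, so probability 1/5; weight (1/6)·(1/5) = 1/30.
If it is in any of envelopes 2, 3, 4, and 6 (prior 1/6 each): the presenter has 4 equally likely choices, so probability 1/4; weight (1/6)·(1/4) = 1/24 each.
If it is in envelope 5 (prior 1/6): the presenter opened envelope 5, so this case is ruled out; weight (1/6)·0 = 0.
The weights sum to 1/5.
So P(the cheque in envelope 2 | the presenter opened envelope 5) = (1/24) / (1/5) = 5/24.

5/24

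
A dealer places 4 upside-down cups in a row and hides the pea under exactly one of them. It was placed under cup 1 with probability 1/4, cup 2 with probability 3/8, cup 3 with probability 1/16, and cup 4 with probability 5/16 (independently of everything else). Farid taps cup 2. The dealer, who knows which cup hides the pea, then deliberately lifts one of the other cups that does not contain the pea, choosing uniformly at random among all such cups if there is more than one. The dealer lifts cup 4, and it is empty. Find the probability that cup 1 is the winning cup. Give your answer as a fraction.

Apply Bayes' rule, conditioning on where the pea actually is.
If it is under cup 1 (prior 1/4): the dealer has 2 equally likely choices, so probability 1/2; weight (1/4)·(1/2) = 1/8.
If it is under cup 2 (prior 3/8): the dealer has 3 equally likely choices, so probability 1/3; weight (3/8)·(1/3) = 1/8.
If it is under cup 3 (prior 1/16): the dealer has 2 equally likely choices, so probability 1/2; weight (1/16)·(1/2) = 1/32.
If it is under cup 4 (prior 5/16): the dealer opened cup 4, so this case is ruled out; weight (5/16)·0 = 0.
The weights sum to 9/32.
So P(the pea under cup 1 | the dealer opened cup 4) = (1/8) / (9/32) = 4/9.

4/9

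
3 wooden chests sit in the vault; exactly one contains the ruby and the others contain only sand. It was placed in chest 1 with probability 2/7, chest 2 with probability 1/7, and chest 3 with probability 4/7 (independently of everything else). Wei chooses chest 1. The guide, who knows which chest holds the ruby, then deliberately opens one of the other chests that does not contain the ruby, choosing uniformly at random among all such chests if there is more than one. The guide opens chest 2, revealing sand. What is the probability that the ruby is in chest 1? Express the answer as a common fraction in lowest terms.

1/5

Consider each possible location of the ruby in turn.
If it is in chest 1 (prior 2/7): the guide has 2 equally likely choices, so probability 1/2; weight (2/7)·(1/2) = 1/7.
If it is in chest 2 (prior 1/7): the guide opened chest 2, so this case is ruled out; weight (1/7)·0 = 0.
If it is in chest 3 (prior 4/7): the guide has no choice, probability 1; weight (4/7)·1 = 4/7.
The weights sum to 5/7.
So P(the ruby in chest 1 | the guide opened chest 2) = (1/7) / (5/7) = 1/5.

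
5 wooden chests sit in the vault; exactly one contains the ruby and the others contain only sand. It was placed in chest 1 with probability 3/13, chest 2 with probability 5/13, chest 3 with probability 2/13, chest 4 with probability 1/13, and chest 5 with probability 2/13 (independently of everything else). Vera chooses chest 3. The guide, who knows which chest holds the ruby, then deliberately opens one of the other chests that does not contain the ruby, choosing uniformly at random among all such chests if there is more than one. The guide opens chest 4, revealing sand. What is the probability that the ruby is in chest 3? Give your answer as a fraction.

Apply Bayes' rule, conditioning on where the ruby actually is.
If it is in chest 1 (prior 3/13): the guide has 3 equally likely choices, so probability 1/3; weight (3/13)·(1/3) = 1/13.
If it is in chest 2 (prior 5/13): the guide has 3 equally likely choices, so probability 1/3; weight (5/13)·(1/3) = 5/39.
If it is in chest 3 (prior 2/13): the guide has 4 equally likely choices, so probability 1/4; weight (2/13)·(1/4) = 1/26.
If it is in chest 4 (prior 1/13): the guide opened chest 4, so this case is ruled out; weight (1/13)·0 = 0.
If it is in chest 5 (prior 2/13): the guide has 3 equally likely choices, so probability 1/3; weight (2/13)·(1/3) = 2/39.
The weights sum to 23/78.
So P(the ruby in chest 3 | the guide opened chest 4) = (1/26) / (23/78) = 3/23.

3/23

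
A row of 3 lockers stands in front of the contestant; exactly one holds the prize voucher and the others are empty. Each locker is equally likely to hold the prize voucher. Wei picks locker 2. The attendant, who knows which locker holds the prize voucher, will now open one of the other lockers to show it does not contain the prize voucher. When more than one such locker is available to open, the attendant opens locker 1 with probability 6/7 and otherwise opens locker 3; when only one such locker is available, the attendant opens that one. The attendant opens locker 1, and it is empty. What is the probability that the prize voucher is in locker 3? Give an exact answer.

7/13

Consider each possible location of the prize voucher in turn.
If it is in locker 1 (prior 1/3): the attendant opened locker 1, so this case is ruled out; weight (1/3)·0 = 0.
If it is in locker 2 (prior 1/3): locker 1 is available, opened with probability 6/7; weight (1/3)·(6/7) = 2/7.
If it is in locker 3 (prior 1/3): only locker 1 is available, probability 1; weight (1/3)·1 = 1/3.
The weights sum to 13/21.
So P(the prize voucher in locker 3 | the attendant opened locker 1) = (1/3) / (13/21) = 7/13.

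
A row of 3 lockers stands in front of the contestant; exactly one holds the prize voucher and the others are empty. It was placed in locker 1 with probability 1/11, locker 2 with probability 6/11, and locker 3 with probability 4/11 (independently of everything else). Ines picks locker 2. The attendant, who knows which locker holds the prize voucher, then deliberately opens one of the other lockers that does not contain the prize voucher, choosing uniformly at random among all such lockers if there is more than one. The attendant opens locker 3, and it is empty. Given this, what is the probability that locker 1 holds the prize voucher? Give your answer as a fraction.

Consider each possible location of the prize voucher in turn.
If it is in locker 1 (prior 1/11): the attendant has no choice, probability 1; weight (1/11)·1 = 1/11.
If it is in locker 2 (prior 6/11): the attendant has 2 equally likely choices, so probability 1/2; weight (6/11)·(1/2) = 3/11.
If it is in locker 3 (prior 4/11): the attendant opened locker 3, so this case is ruled out; weight (4/11)·0 = 0.
The weights sum to 4/11.
So P(the prize voucher in locker 1 | the attendant opened locker 3) = (1/11) / (4/11) = 1/4.

1/4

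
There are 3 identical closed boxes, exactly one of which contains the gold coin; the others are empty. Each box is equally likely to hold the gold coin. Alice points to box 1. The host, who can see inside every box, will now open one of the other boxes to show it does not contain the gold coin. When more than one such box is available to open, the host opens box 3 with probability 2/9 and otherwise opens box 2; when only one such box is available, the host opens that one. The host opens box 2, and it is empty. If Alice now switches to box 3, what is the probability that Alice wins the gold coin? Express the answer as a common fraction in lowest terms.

Condition on the true location of the gold coin.
If it is in box 1 (prior 1/3): box 3 is available but not opened, probability 7/9; weight (1/3)·(7/9) = 7/27.
If it is in box 2 (prior 1/3): the host opened box 2, so this case is ruled out; weight (1/3)·0 = 0.
If it is in box 3 (prior 1/3): only box 2 is available, probability 1; weight (1/3)·1 = 1/3.
The weights sum to 16/27.
So P(the gold coin in box 3 | the host opened box 2) = (1/3) / (16/27) = 9/16.

9/16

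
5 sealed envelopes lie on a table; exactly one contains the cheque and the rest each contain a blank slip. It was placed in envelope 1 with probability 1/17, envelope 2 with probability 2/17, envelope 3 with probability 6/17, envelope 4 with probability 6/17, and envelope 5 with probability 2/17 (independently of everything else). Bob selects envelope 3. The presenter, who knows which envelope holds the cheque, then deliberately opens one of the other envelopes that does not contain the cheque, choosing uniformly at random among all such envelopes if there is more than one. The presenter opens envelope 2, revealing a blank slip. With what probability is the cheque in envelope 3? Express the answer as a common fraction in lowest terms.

Condition on the true location of the cheque.
If it is in envelope 1 (prior 1/17): the presenter has 3 equally likely choices, so probability 1/3; weight (1/17)·(1/3) = 1/51.
If it is in envelope 2 (prior 2/17): the presenter opened envelope 2, so this case is ruled out; weight (2/17)·0 = 0.
If it is in envelope 3 (prior 6/17): the presenter has 4 equally likely choices, so probability 1/4; weight (6/17)·(1/4) = 3/34.
If it is in envelope 4 (prior 6/17): the presenter has 3 equally likely choices, so probability 1/3; weight (6/17)·(1/3) = 2/17.
If it is in envelope 5 (prior 2/17): the presenter has 3 equally likely choices, so probability 1/3; weight (2/17)·(1/3) = 2/51.
The weights sum to 9/34.
So P(the cheque in envelope 3 | the presenter opened envelope 2) = (3/34) / (9/34) = 1/3.

1/3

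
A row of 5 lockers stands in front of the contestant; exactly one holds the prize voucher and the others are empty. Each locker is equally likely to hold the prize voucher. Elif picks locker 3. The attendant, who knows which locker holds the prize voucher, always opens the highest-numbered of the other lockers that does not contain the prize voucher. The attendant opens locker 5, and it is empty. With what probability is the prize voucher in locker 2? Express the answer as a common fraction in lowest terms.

1/4

Condition on the true location of the prize voucher.
If it is in any of lockers 1, 2, 3, and 4 (prior 1/5 each): locker 5 is the highest-numbered option available, probability 1; weight (1/5)·1 = 1/5 each.
If it is in locker 5 (prior 1/5): the attendant opened locker 5, so this case is ruled out; weight (1/5)·0 = 0.
The weights sum to 4/5.
So P(the prize voucher in locker 2 | the attendant opened locker 5) = (1/5) / (4/5) = 1/4.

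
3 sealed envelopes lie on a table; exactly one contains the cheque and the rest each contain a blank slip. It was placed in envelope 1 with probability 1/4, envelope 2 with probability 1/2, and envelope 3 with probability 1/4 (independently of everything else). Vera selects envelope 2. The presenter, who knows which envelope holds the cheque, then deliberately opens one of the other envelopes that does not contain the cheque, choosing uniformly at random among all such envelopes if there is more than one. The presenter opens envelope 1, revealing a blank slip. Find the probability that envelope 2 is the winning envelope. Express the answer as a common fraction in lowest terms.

Condition on the true location of the cheque.
If it is in envelope 1 (prior 1/4): the presenter opened envelope 1, so this case is ruled out; weight (1/4)·0 = 0.
If it is in envelope 2 (prior 1/2): the presenter has 2 equally likely choices, so probability 1/2; weight (1/2)·(1/2) = 1/4.
If it is in envelope 3 (prior 1/4): the presenter has no choice, probability 1; weight (1/4)·1 = 1/4.
The weights sum to 1/2.
So P(the cheque in envelope 2 | the presenter opened envelope 1) = (1/4) / (1/2) = 1/2.

1/2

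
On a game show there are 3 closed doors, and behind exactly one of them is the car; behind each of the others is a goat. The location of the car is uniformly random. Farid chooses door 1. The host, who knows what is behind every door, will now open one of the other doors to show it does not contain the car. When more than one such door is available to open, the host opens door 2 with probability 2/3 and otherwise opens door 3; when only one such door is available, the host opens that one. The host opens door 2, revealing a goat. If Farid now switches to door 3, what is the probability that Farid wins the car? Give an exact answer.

3/5

Apply Bayes' rule, conditioning on where the car actually is.
If it is behind door 1 (prior 1/3): door 2 is available, opened with probability 2/3; weight (1/3)·(2/3) = 2/9.
If it is behind door 2 (prior 1/3): the host opened door 2, so this case is ruled out; weight (1/3)·0 = 0.
If it is behind door 3 (prior 1/3): only door 2 is available, probability 1; weight (1/3)·1 = 1/3.
The weights sum to 5/9.
So P(the car behind door 3 | the host opened door 2) = (1/3) / (5/9) = 3/5.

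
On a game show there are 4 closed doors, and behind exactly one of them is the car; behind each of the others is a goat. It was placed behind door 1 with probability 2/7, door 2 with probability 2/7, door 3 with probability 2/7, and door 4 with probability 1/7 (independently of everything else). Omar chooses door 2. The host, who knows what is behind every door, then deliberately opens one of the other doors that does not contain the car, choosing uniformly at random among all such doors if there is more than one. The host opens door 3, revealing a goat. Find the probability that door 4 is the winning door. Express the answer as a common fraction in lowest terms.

3/13

Apply Bayes' rule, conditioning on where the car actually is.
If it is behind door 1 (prior 2/7): the host has 2 equally likely choices, so probability 1/2; weight (2/7)·(1/2) = 1/7.
If it is behind door 2 (prior 2/7): the host has 3 equally likely choices, so probability 1/3; weight (2/7)·(1/3) = 2/21.
If it is behind door 3 (prior 2/7): the host opened door 3, so this case is ruled out; weight (2/7)·0 = 0.
If it is behind door 4 (prior 1/7): the host has 2 equally likely choices, so probability 1/2; weight (1/7)·(1/2) = 1/14.
The weights sum to 13/42.
So P(the car behind door 4 | the host opened door 3) = (1/14) / (13/42) = 3/13.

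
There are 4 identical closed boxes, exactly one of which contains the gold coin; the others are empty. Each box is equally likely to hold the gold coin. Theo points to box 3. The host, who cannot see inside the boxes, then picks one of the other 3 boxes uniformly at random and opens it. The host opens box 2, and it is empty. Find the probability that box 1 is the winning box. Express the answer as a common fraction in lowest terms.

Condition on the true location of the gold coin.
If it is in any of boxes 1, 3, and 4 (prior 1/4 each): the host picks box 2 with probability 1/3 regardless, and it is not the prize; weight (1/4)·(1/3) = 1/12 each.
If it is in box 2 (prior 1/4): the host opened box 2, so this case is ruled out; weight (1/4)·0 = 0.
The weights sum to 1/4.
So P(the gold coin in box 1 | the host opened box 2) = (1/12) / (1/4) = 1/3.

1/3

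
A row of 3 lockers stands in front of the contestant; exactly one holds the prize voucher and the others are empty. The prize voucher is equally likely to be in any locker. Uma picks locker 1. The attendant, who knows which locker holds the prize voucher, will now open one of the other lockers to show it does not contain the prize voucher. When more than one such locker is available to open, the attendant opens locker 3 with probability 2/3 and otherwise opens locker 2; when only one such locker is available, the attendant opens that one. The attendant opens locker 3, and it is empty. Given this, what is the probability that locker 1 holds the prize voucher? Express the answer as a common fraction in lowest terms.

Apply Bayes' rule, conditioning on where the prize voucher actually is.
If it is in locker 1 (prior 1/3): locker 3 is available, opened with probability 2/3; weight (1/3)·(2/3) = 2/9.
If it is in locker 2 (prior 1/3): only locker 3 is available, probability 1; weight (1/3)·1 = 1/3.
If it is in locker 3 (prior 1/3): the attendant opened locker 3, so this case is ruled out; weight (1/3)·0 = 0.
The weights sum to 5/9.
So P(the prize voucher in locker 1 | the attendant opened locker 3) = (2/9) / (5/9) = 2/5.

2/5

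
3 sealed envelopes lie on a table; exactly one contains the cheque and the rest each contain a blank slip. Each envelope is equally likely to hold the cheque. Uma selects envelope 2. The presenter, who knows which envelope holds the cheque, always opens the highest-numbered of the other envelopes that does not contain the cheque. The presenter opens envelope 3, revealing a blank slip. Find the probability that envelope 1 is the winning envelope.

1/2

Condition on the true location of the cheque.
If it is in either of envelopes 1 and 2 (prior 1/3 each): envelope 3 is the highest-numbered option available, probability 1; weight (1/3)·1 = 1/3 each.
If it is in envelope 3 (prior 1/3): the presenter opened envelope 3, so this case is ruled out; weight (1/3)·0 = 0.
The weights sum to 2/3.
So P(the cheque in envelope 1 | the presenter opened envelope 3) = (1/3) / (2/3) = 1/2.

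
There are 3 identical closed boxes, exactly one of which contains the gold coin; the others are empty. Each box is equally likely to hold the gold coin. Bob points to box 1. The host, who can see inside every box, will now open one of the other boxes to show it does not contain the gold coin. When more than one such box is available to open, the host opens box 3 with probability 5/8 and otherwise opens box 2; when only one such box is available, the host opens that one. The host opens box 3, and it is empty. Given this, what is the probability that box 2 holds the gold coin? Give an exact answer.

8/13

Apply Bayes' rule, conditioning on where the gold coin actually is.
If it is in box 1 (prior 1/3): box 3 is available, opened with probability 5/8; weight (1/3)·(5/8) = 5/24.
If it is in box 2 (prior 1/3): only box 3 is available, probability 1; weight (1/3)·1 = 1/3.
If it is in box 3 (prior 1/3): the host opened box 3, so this case is ruled out; weight (1/3)·0 = 0.
The weights sum to 13/24.
So P(the gold coin in box 2 | the host opened box 3) = (1/3) / (13/24) = 8/13.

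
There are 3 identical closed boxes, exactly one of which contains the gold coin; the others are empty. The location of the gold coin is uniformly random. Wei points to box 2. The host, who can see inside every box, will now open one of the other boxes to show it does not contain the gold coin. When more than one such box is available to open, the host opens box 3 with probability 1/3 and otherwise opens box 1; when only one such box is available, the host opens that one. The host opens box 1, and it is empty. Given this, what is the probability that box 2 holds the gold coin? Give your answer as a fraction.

2/5

Apply Bayes' rule, conditioning on where the gold coin actually is.
If it is in box 1 (prior 1/3): the host opened box 1, so this case is ruled out; weight (1/3)·0 = 0.
If it is in box 2 (prior 1/3): box 3 is available but not opened, probability 2/3; weight (1/3)·(2/3) = 2/9.
If it is in box 3 (prior 1/3): only box 1 is available, probability 1; weight (1/3)·1 = 1/3.
The weights sum to 5/9.
So P(the gold coin in box 2 | the host opened box 1) = (2/9) / (5/9) = 2/5.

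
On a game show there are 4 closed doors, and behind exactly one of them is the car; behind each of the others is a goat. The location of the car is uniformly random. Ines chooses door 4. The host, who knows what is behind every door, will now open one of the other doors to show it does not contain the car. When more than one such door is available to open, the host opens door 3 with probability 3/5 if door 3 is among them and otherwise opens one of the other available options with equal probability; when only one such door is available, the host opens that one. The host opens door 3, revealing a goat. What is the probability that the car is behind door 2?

Apply Bayes' rule, conditioning on where the car actually is.
If it is behind any of doors 1, 2, and 4 (prior 1/4 each): door 3 is available, opened with probability 3/5; weight (1/4)·(3/5) = 3/20 each.
If it is behind door 3 (prior 1/4): the host opened door 3, so this case is ruled out; weight (1/4)·0 = 0.
The weights sum to 9/20.
So P(the car behind door 2 | the host opened door 3) = (3/20) / (9/20) = 1/3.

1/3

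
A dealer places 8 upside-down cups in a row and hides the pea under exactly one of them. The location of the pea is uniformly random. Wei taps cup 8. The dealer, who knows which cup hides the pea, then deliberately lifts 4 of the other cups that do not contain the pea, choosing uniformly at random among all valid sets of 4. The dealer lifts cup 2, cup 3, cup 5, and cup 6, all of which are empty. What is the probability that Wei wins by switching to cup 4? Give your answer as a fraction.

7/24

Apply Bayes' rule, conditioning on where the pea actually is.
If it is under any of cups 1, 4, and 7 (prior 1/8 each): the dealer has 15 equally likely choices, so probability 1/15; weight (1/8)·(1/15) = 1/120 each.
If it is under any of cups 2, 3, 5, and 6 (prior 1/8 each): that cup was opened and seen not to hold the prize — ruled out; weight (1/8)·0 = 0 each.
If it is under cup 8 (prior 1/8): the dealer has 35 equally likely choices, so probability 1/35; weight (1/8)·(1/35) = 1/280.
The weights sum to 1/35.
So P(the pea under cup 4 | the dealer opened cup 2, cup 3, cup 5, and cup 6) = (1/120) / (1/35) = 7/24.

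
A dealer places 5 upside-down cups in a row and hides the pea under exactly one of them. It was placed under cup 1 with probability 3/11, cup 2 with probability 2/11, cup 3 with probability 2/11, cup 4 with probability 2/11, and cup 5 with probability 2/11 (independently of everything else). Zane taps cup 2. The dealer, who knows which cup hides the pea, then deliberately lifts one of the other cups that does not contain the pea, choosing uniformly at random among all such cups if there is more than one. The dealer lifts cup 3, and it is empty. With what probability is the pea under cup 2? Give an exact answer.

3/17

Condition on the true location of the pea.
If it is under cup 1 (prior 3/11): the dealer has 3 equally likely choices, so probability 1/3; weight (3/11)·(1/3) = 1/11.
If it is under cup 2 (prior 2/11): the dealer has 4 equally likely choices, so probability 1/4; weight (2/11)·(1/4) = 1/22.
If it is under cup 3 (prior 2/11): the dealer opened cup 3, so this case is ruled out; weight (2/11)·0 = 0.
If it is under either of cups 4 and 5 (prior 2/11 each): the dealer has 3 equally likely choices, so probability 1/3; weight (2/11)·(1/3) = 2/33 each.
The weights sum to 17/66.
So P(the pea under cup 2 | the dealer opened cup 3) = (1/22) / (17/66) = 3/17.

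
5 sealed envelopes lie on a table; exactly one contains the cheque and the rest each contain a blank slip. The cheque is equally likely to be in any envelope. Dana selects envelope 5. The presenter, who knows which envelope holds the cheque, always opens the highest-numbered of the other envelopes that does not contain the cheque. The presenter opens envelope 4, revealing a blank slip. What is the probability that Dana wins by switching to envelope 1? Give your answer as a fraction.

Condition on the true location of the cheque.
If it is in any of envelopes 1, 2, 3, and 5 (prior 1/5 each): envelope 4 is the highest-numbered option available, probability 1; weight (1/5)·1 = 1/5 each.
If it is in envelope 4 (prior 1/5): the presenter opened envelope 4, so this case is ruled out; weight (1/5)·0 = 0.
The weights sum to 4/5.
So P(the cheque in envelope 1 | the presenter opened envelope 4) = (1/5) / (4/5) = 1/4.

1/4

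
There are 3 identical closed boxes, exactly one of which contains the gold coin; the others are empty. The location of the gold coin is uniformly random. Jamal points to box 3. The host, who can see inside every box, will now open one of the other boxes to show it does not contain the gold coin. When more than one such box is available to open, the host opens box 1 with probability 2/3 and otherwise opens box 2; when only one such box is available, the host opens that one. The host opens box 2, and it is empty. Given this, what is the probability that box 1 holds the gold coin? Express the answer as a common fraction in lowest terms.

Apply Bayes' rule, conditioning on where the gold coin actually is.
If it is in box 1 (prior 1/3): only box 2 is available, probability 1; weight (1/3)·1 = 1/3.
If it is in box 2 (prior 1/3): the host opened box 2, so this case is ruled out; weight (1/3)·0 = 0.
If it is in box 3 (prior 1/3): box 1 is available but not opened, probability 1/3; weight (1/3)·(1/3) = 1/9.
The weights sum to 4/9.
So P(the gold coin in box 1 | the host opened box 2) = (1/3) / (4/9) = 3/4.

3/4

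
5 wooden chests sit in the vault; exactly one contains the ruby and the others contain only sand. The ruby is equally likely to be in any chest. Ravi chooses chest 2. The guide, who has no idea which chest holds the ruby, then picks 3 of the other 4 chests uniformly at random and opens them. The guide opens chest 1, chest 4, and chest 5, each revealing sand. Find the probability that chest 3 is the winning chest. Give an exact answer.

1/2

Because the guide chose which chests to open without knowing where the ruby is, the choice is independent of the prize location. Learning that none of the 3 opened chests holds the ruby simply rules out those 3 locations and leaves the remaining 2 chests still equally likely by symmetry.
So P(the ruby in chest 3) = 1/2.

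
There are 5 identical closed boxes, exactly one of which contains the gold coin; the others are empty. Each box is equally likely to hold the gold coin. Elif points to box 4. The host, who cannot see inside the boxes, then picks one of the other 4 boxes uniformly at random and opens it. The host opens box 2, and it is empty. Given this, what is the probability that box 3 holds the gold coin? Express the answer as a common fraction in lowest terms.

Because the host chose which box to open without knowing where the gold coin is, the choice is independent of the prize location. Learning that box 2 does not hold the gold coin simply rules out that one location and leaves the remaining 4 boxes still equally likely by symmetry.
So P(the gold coin in box 3) = 1/4.

1/4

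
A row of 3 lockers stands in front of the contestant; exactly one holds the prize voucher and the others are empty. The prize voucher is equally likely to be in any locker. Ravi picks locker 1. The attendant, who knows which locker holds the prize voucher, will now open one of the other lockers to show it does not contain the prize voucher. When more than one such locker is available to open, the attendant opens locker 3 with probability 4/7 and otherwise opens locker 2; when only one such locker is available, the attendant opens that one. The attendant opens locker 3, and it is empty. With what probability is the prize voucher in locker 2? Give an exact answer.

7/11

Apply Bayes' rule, conditioning on where the prize voucher actually is.
If it is in locker 1 (prior 1/3): locker 3 is available, opened with probability 4/7; weight (1/3)·(4/7) = 4/21.
If it is in locker 2 (prior 1/3): only locker 3 is available, probability 1; weight (1/3)·1 = 1/3.
If it is in locker 3 (prior 1/3): the attendant opened locker 3, so this case is ruled out; weight (1/3)·0 = 0.
The weights sum to 11/21.
So P(the prize voucher in locker 2 | the attendant opened locker 3) = (1/3) / (11/21) = 7/11.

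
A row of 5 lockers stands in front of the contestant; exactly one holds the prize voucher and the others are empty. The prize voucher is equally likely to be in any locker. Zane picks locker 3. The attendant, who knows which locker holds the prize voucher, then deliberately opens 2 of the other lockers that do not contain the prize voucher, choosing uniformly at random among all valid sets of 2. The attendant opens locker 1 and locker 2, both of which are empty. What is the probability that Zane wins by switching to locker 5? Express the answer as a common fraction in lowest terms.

2/5

Consider each possible location of the prize voucher in turn.
If it is in either of lockers 1 and 2 (prior 1/5 each): that locker was opened and seen not to hold the prize — ruled out; weight (1/5)·0 = 0 each.
If it is in locker 3 (prior 1/5): the attendant has 6 equally likely choices, so probability 1/6; weight (1/5)·(1/6) = 1/30.
If it is in either of lockers 4 and 5 (prior 1/5 each): the attendant has 3 equally likely choices, so probability 1/3; weight (1/5)·(1/3) = 1/15 each.
The weights sum to 1/6.
So P(the prize voucher in locker 5 | the attendant opened locker 1 and locker 2) = (1/15) / (1/6) = 2/5.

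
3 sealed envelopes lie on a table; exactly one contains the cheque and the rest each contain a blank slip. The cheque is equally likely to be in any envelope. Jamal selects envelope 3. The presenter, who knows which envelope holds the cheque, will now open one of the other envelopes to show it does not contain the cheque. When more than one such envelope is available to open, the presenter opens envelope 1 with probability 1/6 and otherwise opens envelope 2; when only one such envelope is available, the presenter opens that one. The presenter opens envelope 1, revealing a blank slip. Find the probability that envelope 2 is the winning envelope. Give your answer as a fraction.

Condition on the true location of the cheque.
If it is in envelope 1 (prior 1/3): the presenter opened envelope 1, so this case is ruled out; weight (1/3)·0 = 0.
If it is in envelope 2 (prior 1/3): only envelope 1 is available, probability 1; weight (1/3)·1 = 1/3.
If it is in envelope 3 (prior 1/3): envelope 1 is available, opened with probability 1/6; weight (1/3)·(1/6) = 1/18.
The weights sum to 7/18.
So P(the cheque in envelope 2 | the presenter opened envelope 1) = (1/3) / (7/18) = 6/7.

6/7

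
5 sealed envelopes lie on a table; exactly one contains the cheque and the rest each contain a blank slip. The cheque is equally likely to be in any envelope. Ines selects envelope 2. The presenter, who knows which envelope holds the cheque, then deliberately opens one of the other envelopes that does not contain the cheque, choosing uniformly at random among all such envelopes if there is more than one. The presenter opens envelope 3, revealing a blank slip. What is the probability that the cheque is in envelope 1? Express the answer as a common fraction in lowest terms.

Condition on the true location of the cheque.
If it is in any of envelopes 1, 4, and 5 (prior 1/5 each): the presenter has 3 equally likely choices, so probability 1/3; weight (1/5)·(1/3) = 1/15 each.
If it is in envelope 2 (prior 1/5): the presenter has 4 equally likely choices, so probability 1/4; weight (1/5)·(1/4) = 1/20.
If it is in envelope 3 (prior 1/5): the presenter opened envelope 3, so this case is ruled out; weight (1/5)·0 = 0.
The weights sum to 1/4.
So P(the cheque in envelope 1 | the presenter opened envelope 3) = (1/15) / (1/4) = 4/15.

4/15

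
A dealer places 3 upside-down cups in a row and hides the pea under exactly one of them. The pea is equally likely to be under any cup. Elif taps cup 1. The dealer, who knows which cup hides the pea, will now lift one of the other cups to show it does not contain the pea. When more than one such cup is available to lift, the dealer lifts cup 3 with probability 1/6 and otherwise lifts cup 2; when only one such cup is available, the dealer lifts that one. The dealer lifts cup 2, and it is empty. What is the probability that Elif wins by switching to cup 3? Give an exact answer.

6/11

Apply Bayes' rule, conditioning on where the pea actually is.
If it is under cup 1 (prior 1/3): cup 3 is available but not opened, probability 5/6; weight (1/3)·(5/6) = 5/18.
If it is under cup 2 (prior 1/3): the dealer opened cup 2, so this case is ruled out; weight (1/3)·0 = 0.
If it is under cup 3 (prior 1/3): only cup 2 is available, probability 1; weight (1/3)·1 = 1/3.
The weights sum to 11/18.
So P(the pea under cup 3 | the dealer opened cup 2) = (1/3) / (11/18) = 6/11.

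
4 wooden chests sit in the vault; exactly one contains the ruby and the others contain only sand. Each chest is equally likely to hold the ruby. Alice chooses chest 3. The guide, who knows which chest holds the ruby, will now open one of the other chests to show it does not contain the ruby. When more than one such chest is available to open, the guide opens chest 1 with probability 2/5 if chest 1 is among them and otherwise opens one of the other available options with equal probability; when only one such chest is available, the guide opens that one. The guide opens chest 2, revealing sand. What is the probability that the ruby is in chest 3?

Condition on the true location of the ruby.
If it is in chest 1 (prior 1/4): chest 1 holds the prize so is unavailable; the guide chooses uniformly among the 2 others, probability 1/2; weight (1/4)·(1/2) = 1/8.
If it is in chest 2 (prior 1/4): the guide opened chest 2, so this case is ruled out; weight (1/4)·0 = 0.
If it is in chest 3 (prior 1/4): chest 1 is available but not opened; chest 2 gets probability (1 − 2/5)/2 = 3/10; weight (1/4)·(3/10) = 3/40.
If it is in chest 4 (prior 1/4): chest 1 is available but not opened, probability 3/5; weight (1/4)·(3/5) = 3/20.
The weights sum to 7/20.
So P(the ruby in chest 3 | the guide opened chest 2) = (3/40) / (7/20) = 3/14.

3/14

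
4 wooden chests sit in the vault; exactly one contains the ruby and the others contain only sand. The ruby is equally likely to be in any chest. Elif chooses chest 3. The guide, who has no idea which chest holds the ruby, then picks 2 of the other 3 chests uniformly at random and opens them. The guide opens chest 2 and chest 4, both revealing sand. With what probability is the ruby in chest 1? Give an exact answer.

1/2

Condition on the true location of the ruby.
If it is in either of chests 1 and 3 (prior 1/4 each): the guide picks exactly this set with probability 1/3 regardless, and none is the prize; weight (1/4)·(1/3) = 1/12 each.
If it is in either of chests 2 and 4 (prior 1/4 each): that chest was opened and seen not to hold the prize — ruled out; weight (1/4)·0 = 0 each.
The weights sum to 1/6.
So P(the ruby in chest 1 | the guide opened chest 2 and chest 4) = (1/12) / (1/6) = 1/2.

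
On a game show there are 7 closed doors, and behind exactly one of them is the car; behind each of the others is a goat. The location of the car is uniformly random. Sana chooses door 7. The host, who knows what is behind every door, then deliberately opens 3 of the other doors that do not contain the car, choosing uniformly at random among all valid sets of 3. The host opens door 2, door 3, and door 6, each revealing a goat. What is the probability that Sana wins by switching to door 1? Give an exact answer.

2/7

Condition on the true location of the car.
If it is behind any of doors 1, 4, and 5 (prior 1/7 each): the host has 10 equally likely choices, so probability 1/10; weight (1/7)·(1/10) = 1/70 each.
If it is behind any of doors 2, 3, and 6 (prior 1/7 each): that door was opened and seen not to hold the prize — ruled out; weight (1/7)·0 = 0 each.
If it is behind door 7 (prior 1/7): the host has 20 equally likely choices, so probability 1/20; weight (1/7)·(1/20) = 1/140.
The weights sum to 1/20.
So P(the car behind door 1 | the host opened door 2, door 3, and door 6) = (1/70) / (1/20) = 2/7.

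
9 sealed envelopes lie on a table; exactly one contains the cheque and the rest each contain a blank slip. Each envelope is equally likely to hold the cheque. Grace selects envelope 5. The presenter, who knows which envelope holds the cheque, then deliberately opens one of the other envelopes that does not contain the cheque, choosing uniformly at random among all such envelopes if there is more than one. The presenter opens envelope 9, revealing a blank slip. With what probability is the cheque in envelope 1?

8/63

Condition on the true location of the cheque.
If it is in any of envelopes 1, 2, 3, 4, 6, 7, and 8 (prior 1/9 each): the presenter has 7 equally likely choices, so probability 1/7; weight (1/9)·(1/7) = 1/63 each.
If it is in envelope 5 (prior 1/9): the presenter has 8 equally likely choices, so probability 1/8; weight (1/9)·(1/8) = 1/72.
If it is in envelope 9 (prior 1/9): the presenter opened envelope 9, so this case is ruled out; weight (1/9)·0 = 0.
The weights sum to 1/8.
So P(the cheque in envelope 1 | the presenter opened envelope 9) = (1/63) / (1/8) = 8/63.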